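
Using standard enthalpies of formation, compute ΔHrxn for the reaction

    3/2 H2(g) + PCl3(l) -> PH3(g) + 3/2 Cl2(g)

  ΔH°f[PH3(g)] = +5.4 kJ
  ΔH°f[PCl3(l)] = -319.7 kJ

ΔHrxn = 325.1 kJ

Products: 1·(+5.4) + 3/2·(+0.0) = +5.4
Reactants: 3/2·(+0.0) + 1·(-319.7) = -319.7
ΔHrxn = (+5.4) − (-319.7) = 325.1 kJ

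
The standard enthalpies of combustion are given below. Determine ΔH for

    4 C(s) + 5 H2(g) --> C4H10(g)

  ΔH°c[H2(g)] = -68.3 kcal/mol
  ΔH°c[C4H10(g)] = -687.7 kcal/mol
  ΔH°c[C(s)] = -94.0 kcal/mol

ΔH = -29.8 kcal/mol

With combustion enthalpies, reactants minus products:
= [4·(-94.0) + 5·(-68.3)] − [1·(-687.7)]
= -29.8 kcal/mol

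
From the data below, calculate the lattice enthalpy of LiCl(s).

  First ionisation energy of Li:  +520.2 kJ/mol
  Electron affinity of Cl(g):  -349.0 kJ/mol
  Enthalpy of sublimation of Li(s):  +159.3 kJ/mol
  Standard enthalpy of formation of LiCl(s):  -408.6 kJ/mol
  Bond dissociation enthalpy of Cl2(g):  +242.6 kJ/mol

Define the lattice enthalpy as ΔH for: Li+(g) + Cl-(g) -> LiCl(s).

U = -860.4 kJ/mol

ΔHf° = 1·ΔHsub + 1·(ΣIE) + 1/2·D(Cl2) + 1·EA + U
-408.6 = 1·(+159.3) + 1·(+520.2) + 1/2·(+242.6) + 1·(-349.0) + U
U = -408.6 − (+451.8) = -860.4 kJ/mol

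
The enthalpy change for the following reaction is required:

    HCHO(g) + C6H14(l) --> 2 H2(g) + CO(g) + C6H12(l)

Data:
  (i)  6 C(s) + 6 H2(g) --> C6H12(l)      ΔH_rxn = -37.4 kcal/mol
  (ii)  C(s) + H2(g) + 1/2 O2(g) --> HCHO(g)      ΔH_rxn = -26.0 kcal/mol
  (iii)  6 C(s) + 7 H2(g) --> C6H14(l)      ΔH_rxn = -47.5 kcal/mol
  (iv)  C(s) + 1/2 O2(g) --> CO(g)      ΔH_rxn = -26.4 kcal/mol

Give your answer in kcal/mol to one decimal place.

ΔH_rxn = 9.7 kcal/mol

(i) as written (C6H12(l) already on the product side): -37.4 kcal/mol
(ii) reversed (reverse to put HCHO(g) on the reactant side): +26.0 kcal/mol
(iii) reversed (reverse to put C6H14(l) on the reactant side): +47.5 kcal/mol
(iv) as written (CO(g) already on the product side): -26.4 kcal/mol
Since enthalpy is a state function, ΔH_rxn = (1)·(-37.4) + (-1)·(-26.0) + (-1)·(-47.5) + (1)·(-26.4) = 9.7 kcal/mol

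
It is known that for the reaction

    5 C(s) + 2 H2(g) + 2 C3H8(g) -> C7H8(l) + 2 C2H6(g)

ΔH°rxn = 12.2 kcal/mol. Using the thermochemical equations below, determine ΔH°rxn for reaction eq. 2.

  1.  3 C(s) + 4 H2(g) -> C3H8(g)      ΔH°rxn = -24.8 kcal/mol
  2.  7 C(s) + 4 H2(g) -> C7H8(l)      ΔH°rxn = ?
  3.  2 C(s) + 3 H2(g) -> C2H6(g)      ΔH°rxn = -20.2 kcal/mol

ΔH°rxn = 3.0 kcal/mol

eq. 1 reversed and × 2 (reverse to put C3H8(g) on the reactant side; scale by 2 for the 2 C3H8(g)): (-2)·(-24.8) = +49.6 kcal/mol
eq. 2 as written (C7H8(l) already on the product side): contributes x
eq. 3 × 2 (×2 to match 2 C2H6(g) in the target): (2)·(-20.2) = -40.4 kcal/mol
+12.2 = (+49.6) + (-40.4) + x
x = (+12.2 − (+9.2)) / (1) = 3.0 kcal/mol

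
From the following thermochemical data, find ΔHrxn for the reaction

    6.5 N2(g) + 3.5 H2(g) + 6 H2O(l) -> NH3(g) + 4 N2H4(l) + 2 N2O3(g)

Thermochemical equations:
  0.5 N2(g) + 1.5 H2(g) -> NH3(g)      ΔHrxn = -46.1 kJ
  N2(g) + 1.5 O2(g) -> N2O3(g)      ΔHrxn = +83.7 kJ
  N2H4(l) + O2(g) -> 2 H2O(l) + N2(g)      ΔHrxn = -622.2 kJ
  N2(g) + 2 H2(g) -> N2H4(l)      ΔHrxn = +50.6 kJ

equation 1 as written (NH3(g) already on the product side): -46.1 kJ
equation 2 × 2 (×2 to match 2 N2O3(g) in the target): (2)·(+83.7) = +167.4 kJ
equation 3 reversed and × 3 (H2O(l) must end up as a reactant; ×3 to match 6 H2O(l) in the target): (-3)·(-622.2) = +1866.6 kJ
equation 4 as written: +50.6 kJ
ΔHrxn = (1)·(-46.1) + (2)·(+83.7) + (-3)·(-622.2) + (1)·(+50.6) = 2038.5 kJ

ΔHrxn = 2038.5 kJ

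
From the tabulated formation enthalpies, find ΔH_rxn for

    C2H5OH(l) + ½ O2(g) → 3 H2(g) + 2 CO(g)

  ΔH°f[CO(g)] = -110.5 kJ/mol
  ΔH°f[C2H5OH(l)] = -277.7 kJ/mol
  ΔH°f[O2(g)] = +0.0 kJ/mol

ΔH_rxn = 56.7 kJ/mol

ΔH°rxn = Σ nΔHf°(products) − Σ nΔHf°(reactants).
Products: 3·(+0.0) + 2·(-110.5) = -221.0
Reactants: 1·(-277.7) + 1/2·(+0.0) = -277.7
ΔH_rxn = (-221.0) − (-277.7) = 56.7 kJ/mol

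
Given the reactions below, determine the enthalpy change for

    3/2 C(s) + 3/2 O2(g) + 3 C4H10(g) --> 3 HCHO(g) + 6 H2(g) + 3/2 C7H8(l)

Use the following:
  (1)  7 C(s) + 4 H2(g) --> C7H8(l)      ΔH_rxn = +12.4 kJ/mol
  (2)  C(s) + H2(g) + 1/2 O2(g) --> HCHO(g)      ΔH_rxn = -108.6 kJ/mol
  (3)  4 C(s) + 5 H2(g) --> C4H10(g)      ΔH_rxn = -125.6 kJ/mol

ΔH_rxn = 69.6 kJ/mol

(1) × 3/2: (3/2)·(+12.4) = +18.6 kJ/mol
(2) × 3: (3)·(-108.6) = -325.8 kJ/mol
(3) reversed and × 3: (-3)·(-125.6) = +376.8 kJ/mol
ΔH_rxn = (+18.6) + (-325.8) + (+376.8) = 69.6 kJ/mol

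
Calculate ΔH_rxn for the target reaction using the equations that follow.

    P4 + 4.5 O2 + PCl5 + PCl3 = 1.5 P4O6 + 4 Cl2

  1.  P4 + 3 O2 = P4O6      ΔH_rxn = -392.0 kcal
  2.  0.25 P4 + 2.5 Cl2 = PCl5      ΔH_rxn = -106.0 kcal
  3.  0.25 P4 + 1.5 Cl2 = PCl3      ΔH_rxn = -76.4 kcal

eq. 1 × 3/2: (3/2)·(-392.0) = -588.0 kcal
eq. 2 reversed: +106.0 kcal
eq. 3 reversed: +76.4 kcal
Combining the equations, ΔH_rxn = (-588.0) + (+106.0) + (+76.4) = -405.6 kcal

ΔH_rxn = -405.6 kcal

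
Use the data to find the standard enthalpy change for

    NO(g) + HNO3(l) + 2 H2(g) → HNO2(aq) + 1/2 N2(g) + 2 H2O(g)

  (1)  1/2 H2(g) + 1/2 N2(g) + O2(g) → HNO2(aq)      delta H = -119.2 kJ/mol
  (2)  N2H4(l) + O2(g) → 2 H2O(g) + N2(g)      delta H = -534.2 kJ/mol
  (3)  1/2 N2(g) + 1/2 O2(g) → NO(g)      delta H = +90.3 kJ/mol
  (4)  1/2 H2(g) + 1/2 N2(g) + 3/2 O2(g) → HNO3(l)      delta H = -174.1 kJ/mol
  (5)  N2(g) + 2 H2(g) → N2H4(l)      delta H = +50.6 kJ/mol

(1) as written (HNO2(aq) already on the product side): -119.2 kJ/mol
(2) as written (H2O(g) already on the product side): -534.2 kJ/mol
(3) reversed (NO(g) must end up as a reactant): -90.3 kJ/mol
(4) reversed (reverse to put HNO3(l) on the reactant side): +174.1 kJ/mol
(5) as written: +50.6 kJ/mol
delta H = (1)·(-119.2) + (1)·(-534.2) + (-1)·(+90.3) + (-1)·(-174.1) + (1)·(+50.6) = -519.0 kJ/mol

delta H = -519.0 kJ/mol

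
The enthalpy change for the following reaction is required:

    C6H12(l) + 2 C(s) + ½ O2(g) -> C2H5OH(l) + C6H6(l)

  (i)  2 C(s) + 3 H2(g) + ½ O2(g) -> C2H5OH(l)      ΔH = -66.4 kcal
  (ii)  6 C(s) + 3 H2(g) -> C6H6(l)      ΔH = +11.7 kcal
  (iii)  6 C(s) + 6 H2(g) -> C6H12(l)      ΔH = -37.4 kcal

ΔH = -17.3 kcal

(i) as written: -66.4 kcal
(ii) as written: +11.7 kcal
(iii) reversed: +37.4 kcal
ΔH = (-66.4) + (+11.7) + (+37.4) = -17.3 kcal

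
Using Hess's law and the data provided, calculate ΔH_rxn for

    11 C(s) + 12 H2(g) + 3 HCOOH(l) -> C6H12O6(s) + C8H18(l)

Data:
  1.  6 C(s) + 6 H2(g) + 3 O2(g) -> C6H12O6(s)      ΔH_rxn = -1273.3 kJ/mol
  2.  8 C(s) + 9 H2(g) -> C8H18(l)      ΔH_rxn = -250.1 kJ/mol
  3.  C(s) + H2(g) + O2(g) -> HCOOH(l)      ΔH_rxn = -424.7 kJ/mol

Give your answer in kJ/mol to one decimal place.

eq. 1 as written: -1273.3 kJ/mol
eq. 2 as written: -250.1 kJ/mol
eq. 3 reversed and × 3: (-3)·(-424.7) = +1274.1 kJ/mol
Combining the equations, ΔH_rxn = (1)·(-1273.3) + (1)·(-250.1) + (-3)·(-424.7) = -249.3 kJ/mol

ΔH_rxn = -249.3 kJ/mol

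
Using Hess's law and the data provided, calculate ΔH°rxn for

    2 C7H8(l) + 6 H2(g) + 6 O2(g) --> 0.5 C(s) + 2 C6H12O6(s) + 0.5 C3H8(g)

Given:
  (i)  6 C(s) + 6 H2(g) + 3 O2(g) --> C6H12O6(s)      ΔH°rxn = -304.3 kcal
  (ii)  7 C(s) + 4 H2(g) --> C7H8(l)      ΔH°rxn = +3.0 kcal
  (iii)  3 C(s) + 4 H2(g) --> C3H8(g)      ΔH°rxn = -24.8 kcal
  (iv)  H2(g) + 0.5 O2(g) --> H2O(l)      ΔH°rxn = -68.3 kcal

(i) × 2: (2)·(-304.3) = -608.6 kcal
(ii) reversed and × 2: (-2)·(+3.0) = -6.0 kcal
(iii) × 1/2: (1/2)·(-24.8) = -12.4 kcal
(iv): not needed.
Summing the manipulated equations, ΔH°rxn = (-608.6) + (-6.0) + (-12.4) = -627.0 kcal

ΔH°rxn = -627.0 kcal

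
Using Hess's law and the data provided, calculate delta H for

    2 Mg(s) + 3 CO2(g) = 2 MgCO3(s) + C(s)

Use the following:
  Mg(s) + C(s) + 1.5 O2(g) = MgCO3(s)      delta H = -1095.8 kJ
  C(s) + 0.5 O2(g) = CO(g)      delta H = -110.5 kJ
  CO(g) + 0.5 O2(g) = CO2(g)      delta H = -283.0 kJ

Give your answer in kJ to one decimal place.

delta H = -1011.1 kJ

equation 1 × 2: (2)·(-1095.8) = -2191.6 kJ
equation 2 reversed and × 3: (-3)·(-110.5) = +331.5 kJ
equation 3 reversed and × 3: (-3)·(-283.0) = +849.0 kJ
By Hess's law, delta H = (-2191.6) + (+331.5) + (+849.0) = -1011.1 kJ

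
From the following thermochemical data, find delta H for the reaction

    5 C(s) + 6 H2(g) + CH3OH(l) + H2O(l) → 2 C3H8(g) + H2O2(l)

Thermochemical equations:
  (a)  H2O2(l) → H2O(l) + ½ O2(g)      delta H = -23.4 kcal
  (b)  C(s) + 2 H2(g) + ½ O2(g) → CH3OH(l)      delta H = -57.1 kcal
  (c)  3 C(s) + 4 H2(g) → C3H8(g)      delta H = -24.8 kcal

(a) reversed (H2O2(l) must end up as a product): +23.4 kcal
(b) reversed (CH3OH(l) must end up as a reactant): +57.1 kcal
(c) × 2 (scale by 2 for the 2 C3H8(g)): (2)·(-24.8) = -49.6 kcal
delta H = (-1)·(-23.4) + (-1)·(-57.1) + (2)·(-24.8) = 30.9 kcal

delta H = 30.9 kcal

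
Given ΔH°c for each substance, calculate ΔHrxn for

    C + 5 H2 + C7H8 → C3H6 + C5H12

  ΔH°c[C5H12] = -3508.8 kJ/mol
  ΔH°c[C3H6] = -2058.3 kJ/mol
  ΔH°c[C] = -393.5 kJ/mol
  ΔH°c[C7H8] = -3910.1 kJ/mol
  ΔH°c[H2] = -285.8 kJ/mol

ΔHrxn = -165.5 kJ/mol

Using ΔH = Σ nΔHc°(reactants) − Σ nΔHc°(products):
= [1·(-393.5) + 5·(-285.8) + 1·(-3910.1)] − [1·(-2058.3) + 1·(-3508.8)]
= -165.5 kJ/mol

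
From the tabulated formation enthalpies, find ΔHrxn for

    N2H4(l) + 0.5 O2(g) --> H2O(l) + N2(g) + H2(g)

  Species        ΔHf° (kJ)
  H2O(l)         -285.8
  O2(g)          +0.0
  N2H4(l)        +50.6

ΔHrxn = -336.4 kJ

ΔH°rxn = Σ nΔHf°(products) − Σ nΔHf°(reactants).
Products: 1·(-285.8) + 1·(+0.0) + 1·(+0.0) = -285.8
Reactants: 1·(+50.6) + 1/2·(+0.0) = +50.6
ΔHrxn = (-285.8) − (+50.6) = -336.4 kJ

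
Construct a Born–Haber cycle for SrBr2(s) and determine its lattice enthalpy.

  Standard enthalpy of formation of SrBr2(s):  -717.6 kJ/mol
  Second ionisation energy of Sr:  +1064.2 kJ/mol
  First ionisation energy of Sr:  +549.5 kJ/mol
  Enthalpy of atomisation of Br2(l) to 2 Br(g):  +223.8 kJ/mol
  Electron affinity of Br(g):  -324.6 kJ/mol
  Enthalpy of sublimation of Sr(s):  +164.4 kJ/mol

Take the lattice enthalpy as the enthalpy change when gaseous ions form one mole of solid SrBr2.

U = -2070.3 kJ/mol

ΔHf° = 1·ΔHsub + 1·(ΣIE) + 1·D(Br2) + 2·EA + U
-717.6 = 1·(+164.4) + 1·(+1613.7) + 1·(+223.8) + 2·(-324.6) + U
U = -717.6 − (+1352.7) = -2070.3 kJ/mol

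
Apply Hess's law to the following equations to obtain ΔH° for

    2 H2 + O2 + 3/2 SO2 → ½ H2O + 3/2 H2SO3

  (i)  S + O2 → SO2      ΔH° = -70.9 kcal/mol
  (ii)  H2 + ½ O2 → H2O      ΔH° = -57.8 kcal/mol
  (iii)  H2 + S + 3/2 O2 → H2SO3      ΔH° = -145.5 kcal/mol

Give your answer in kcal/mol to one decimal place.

(i) reversed and × 3/2: (-3/2)·(-70.9) = +106.35 kcal/mol
(ii) × 1/2: (1/2)·(-57.8) = -28.9 kcal/mol
(iii) × 3/2: (3/2)·(-145.5) = -218.25 kcal/mol
ΔH° = (+106.35) + (-28.9) + (-218.25) = -140.8 kcal/mol

ΔH° = -140.8 kcal/mol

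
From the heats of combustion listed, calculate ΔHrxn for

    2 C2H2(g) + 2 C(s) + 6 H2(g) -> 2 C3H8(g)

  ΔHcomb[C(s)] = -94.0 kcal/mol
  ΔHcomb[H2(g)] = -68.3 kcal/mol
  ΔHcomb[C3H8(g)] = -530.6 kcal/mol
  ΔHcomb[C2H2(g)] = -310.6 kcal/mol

With combustion enthalpies, reactants minus products:
= [2·(-310.6) + 2·(-94.0) + 6·(-68.3)] − [2·(-530.6)]
= -157.8 kcal/mol

ΔHrxn = -157.8 kcal/mol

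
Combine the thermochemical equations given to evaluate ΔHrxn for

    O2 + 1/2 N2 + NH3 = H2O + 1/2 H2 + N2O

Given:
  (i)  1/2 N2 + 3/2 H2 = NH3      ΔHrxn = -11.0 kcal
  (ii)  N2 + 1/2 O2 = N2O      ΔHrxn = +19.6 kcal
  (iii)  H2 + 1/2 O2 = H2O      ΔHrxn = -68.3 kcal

ΔHrxn = -37.7 kcal

(i) reversed (reverse to put NH3 on the reactant side): +11.0 kcal
(ii) as written (N2O already on the product side): +19.6 kcal
(iii) as written (H2O already on the product side): -68.3 kcal
ΔHrxn = (+11.0) + (+19.6) + (-68.3) = -37.7 kcal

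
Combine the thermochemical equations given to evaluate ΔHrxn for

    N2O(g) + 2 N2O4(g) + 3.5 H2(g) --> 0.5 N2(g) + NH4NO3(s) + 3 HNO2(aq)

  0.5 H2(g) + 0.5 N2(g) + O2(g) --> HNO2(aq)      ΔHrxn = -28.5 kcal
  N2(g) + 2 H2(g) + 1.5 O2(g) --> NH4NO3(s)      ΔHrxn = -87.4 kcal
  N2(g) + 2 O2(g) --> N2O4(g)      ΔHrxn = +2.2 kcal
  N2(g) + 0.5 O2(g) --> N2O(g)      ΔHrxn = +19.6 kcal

ΔHrxn = -196.9 kcal

equation 1 × 3 (scale by 3 for the 3 HNO2(aq)): (3)·(-28.5) = -85.5 kcal
equation 2 as written (NH4NO3(s) already on the product side): -87.4 kcal
equation 3 reversed and × 2 (reverse to put N2O4(g) on the reactant side; scale by 2 for the 2 N2O4(g)): (-2)·(+2.2) = -4.4 kcal
equation 4 reversed (reverse to put N2O(g) on the reactant side): -19.6 kcal
Since enthalpy is a state function, ΔHrxn = (-85.5) + (-87.4) + (-4.4) + (-19.6) = -196.9 kcal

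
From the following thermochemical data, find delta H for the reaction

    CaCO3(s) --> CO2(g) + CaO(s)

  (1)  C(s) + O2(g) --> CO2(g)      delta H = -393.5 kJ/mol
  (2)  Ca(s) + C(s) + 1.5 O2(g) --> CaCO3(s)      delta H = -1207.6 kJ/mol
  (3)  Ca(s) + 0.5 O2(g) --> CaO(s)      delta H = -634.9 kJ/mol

(1) as written: -393.5 kJ/mol
(2) reversed: +1207.6 kJ/mol
(3) as written: -634.9 kJ/mol
Summing the manipulated equations, delta H = (-393.5) + (+1207.6) + (-634.9) = 179.2 kJ/mol

delta H = 179.2 kJ/mol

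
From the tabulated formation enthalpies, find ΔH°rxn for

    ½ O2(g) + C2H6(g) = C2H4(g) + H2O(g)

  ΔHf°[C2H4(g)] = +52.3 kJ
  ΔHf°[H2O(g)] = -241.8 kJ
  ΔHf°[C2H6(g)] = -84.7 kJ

ΔH°rxn = Σ nΔHf°(products) − Σ nΔHf°(reactants).
Products: 1·(+52.3) + 1·(-241.8) = -189.5
Reactants: 1/2·(+0.0) + 1·(-84.7) = -84.7
ΔH°rxn = (-189.5) − (-84.7) = -104.8 kJ

ΔH°rxn = -104.8 kJ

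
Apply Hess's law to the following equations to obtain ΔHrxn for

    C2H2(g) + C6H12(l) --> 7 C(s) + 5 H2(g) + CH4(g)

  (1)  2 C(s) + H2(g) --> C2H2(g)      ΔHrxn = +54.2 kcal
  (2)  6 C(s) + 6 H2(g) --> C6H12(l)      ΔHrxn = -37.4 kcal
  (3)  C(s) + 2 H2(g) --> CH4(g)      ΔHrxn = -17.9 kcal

ΔHrxn = -34.7 kcal

(1) reversed (C2H2(g) must end up as a reactant): -54.2 kcal
(2) reversed (C6H12(l) must end up as a reactant): +37.4 kcal
(3) as written (CH4(g) already on the product side): -17.9 kcal
ΔHrxn = (-1)·(+54.2) + (-1)·(-37.4) + (1)·(-17.9) = -34.7 kcal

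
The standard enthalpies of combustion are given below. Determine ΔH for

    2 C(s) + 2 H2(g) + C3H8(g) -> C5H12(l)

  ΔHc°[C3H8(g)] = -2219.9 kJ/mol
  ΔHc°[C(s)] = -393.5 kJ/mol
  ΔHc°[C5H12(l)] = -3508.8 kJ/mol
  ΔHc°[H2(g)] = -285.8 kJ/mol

Using ΔH = Σ nΔHc°(reactants) − Σ nΔHc°(products):
= [2·(-393.5) + 2·(-285.8) + 1·(-2219.9)] − [1·(-3508.8)]
= -69.7 kJ/mol

ΔH = -69.7 kJ/mol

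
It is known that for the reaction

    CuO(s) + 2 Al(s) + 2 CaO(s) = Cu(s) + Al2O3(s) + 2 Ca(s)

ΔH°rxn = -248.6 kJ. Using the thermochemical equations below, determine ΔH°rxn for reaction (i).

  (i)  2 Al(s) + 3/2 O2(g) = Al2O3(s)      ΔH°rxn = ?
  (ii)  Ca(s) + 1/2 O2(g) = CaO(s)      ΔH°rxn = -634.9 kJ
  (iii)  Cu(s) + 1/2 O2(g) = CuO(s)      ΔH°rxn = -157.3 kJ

(i) as written (Al2O3(s) already on the product side): contributes x
(ii) reversed and × 2 (reverse to put CaO(s) on the reactant side; ×2 to match 2 CaO(s) in the target): (-2)·(-634.9) = +1269.8 kJ
(iii) reversed (CuO(s) must end up as a reactant): +157.3 kJ
-248.6 = (+1269.8) + (+157.3) + x
x = (-248.6 − (+1427.1)) / (1) = -1675.7 kJ

ΔH°rxn = -1675.7 kJ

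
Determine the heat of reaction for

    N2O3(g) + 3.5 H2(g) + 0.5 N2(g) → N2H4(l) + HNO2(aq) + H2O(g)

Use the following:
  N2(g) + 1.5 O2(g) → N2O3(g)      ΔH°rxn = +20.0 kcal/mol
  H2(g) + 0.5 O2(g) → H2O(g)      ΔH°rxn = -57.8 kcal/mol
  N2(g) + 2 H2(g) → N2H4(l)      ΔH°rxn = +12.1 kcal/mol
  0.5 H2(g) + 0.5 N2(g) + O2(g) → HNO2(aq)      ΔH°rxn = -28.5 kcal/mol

equation 1 reversed: -20.0 kcal/mol
equation 2 as written: -57.8 kcal/mol
equation 3 as written: +12.1 kcal/mol
equation 4 as written: -28.5 kcal/mol
Since enthalpy is a state function, ΔH°rxn = (-20.0) + (-57.8) + (+12.1) + (-28.5) = -94.2 kcal/mol

ΔH°rxn = -94.2 kcal/mol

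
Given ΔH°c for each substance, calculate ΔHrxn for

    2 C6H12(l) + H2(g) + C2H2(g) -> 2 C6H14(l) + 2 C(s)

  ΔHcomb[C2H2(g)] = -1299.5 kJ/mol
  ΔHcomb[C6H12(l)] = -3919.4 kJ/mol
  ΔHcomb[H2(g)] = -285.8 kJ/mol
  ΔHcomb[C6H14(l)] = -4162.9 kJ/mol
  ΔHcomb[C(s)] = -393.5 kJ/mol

ΔHrxn = -311.3 kJ/mol

Using ΔH = Σ nΔHc°(reactants) − Σ nΔHc°(products):
= [2·(-3919.4) + 1·(-285.8) + 1·(-1299.5)] − [2·(-4162.9) + 2·(-393.5)]
= -311.3 kJ/mol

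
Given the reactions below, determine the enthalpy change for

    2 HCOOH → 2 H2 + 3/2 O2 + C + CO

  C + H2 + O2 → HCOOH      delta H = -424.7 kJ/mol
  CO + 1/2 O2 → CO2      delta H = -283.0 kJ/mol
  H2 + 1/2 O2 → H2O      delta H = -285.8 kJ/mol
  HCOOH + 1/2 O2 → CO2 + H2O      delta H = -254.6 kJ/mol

delta H = 738.9 kJ/mol

equation 1 reversed: +424.7 kJ/mol
equation 2 reversed: +283.0 kJ/mol
equation 3 reversed: +285.8 kJ/mol
equation 4 as written: -254.6 kJ/mol
By Hess's law, delta H = (-1)·(-424.7) + (-1)·(-283.0) + (-1)·(-285.8) + (1)·(-254.6) = 738.9 kJ/mol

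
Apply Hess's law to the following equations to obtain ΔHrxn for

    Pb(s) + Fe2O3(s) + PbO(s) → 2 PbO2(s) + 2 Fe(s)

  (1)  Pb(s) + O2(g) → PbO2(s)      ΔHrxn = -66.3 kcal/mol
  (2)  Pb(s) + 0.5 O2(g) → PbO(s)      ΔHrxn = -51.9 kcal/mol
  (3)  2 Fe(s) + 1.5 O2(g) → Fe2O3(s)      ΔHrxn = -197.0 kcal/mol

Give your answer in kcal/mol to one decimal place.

ΔHrxn = 116.3 kcal/mol

(1) × 2 (scale by 2 for the 2 PbO2(s)): (2)·(-66.3) = -132.6 kcal/mol
(2) reversed (PbO(s) must end up as a reactant): +51.9 kcal/mol
(3) reversed (Fe2O3(s) must end up as a reactant): +197.0 kcal/mol
ΔHrxn = (-132.6) + (+51.9) + (+197.0) = 116.3 kcal/mol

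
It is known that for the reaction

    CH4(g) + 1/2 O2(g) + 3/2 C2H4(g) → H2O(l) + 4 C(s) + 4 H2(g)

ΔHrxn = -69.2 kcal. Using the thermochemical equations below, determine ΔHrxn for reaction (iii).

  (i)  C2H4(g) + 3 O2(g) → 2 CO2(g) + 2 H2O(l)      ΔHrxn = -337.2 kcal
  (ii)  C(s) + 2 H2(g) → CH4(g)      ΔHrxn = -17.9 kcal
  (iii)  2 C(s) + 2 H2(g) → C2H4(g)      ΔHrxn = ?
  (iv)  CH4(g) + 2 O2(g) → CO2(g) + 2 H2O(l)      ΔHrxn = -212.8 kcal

ΔHrxn = 12.5 kcal

(i) reversed and × 1/2: (-1/2)·(-337.2) = +168.6 kcal
(ii): not needed.
(iii) reversed and × 2: contributes −2·x
(iv) as written: -212.8 kcal
-69.2 = (+168.6) + (-212.8) − 2·x
x = (-69.2 − (-44.2)) / (-2) = 12.5 kcal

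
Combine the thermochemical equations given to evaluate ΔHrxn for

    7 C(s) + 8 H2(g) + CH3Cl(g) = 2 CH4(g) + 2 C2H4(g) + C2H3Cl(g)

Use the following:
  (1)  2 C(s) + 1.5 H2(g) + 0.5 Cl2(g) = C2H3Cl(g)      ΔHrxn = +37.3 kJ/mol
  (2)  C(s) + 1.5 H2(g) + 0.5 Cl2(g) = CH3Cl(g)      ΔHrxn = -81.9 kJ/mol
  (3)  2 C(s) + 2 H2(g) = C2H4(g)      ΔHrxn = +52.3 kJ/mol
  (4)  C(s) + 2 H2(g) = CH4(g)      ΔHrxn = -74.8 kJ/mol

(1) as written (C2H3Cl(g) already on the product side): +37.3 kJ/mol
(2) reversed (CH3Cl(g) must end up as a reactant): +81.9 kJ/mol
(3) × 2 (×2 to match 2 C2H4(g) in the target): (2)·(+52.3) = +104.6 kJ/mol
(4) × 2 (scale by 2 for the 2 CH4(g)): (2)·(-74.8) = -149.6 kJ/mol
Combining the equations, ΔHrxn = (1)·(+37.3) + (-1)·(-81.9) + (2)·(+52.3) + (2)·(-74.8) = 74.2 kJ/mol

ΔHrxn = 74.2 kJ/mol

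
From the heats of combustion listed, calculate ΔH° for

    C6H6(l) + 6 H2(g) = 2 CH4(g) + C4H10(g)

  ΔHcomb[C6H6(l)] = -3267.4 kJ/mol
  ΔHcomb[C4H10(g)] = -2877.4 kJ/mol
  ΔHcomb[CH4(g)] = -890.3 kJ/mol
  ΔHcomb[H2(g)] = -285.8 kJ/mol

With combustion enthalpies, reactants minus products:
= [1·(-3267.4) + 6·(-285.8)] − [2·(-890.3) + 1·(-2877.4)]
= -324.2 kJ/mol

ΔH° = -324.2 kJ/mol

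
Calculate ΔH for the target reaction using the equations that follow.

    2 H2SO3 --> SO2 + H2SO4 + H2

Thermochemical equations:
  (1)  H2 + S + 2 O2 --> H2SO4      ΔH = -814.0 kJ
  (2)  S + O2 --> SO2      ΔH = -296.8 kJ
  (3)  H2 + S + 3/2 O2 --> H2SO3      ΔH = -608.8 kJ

(1) as written (H2SO4 already on the product side): -814.0 kJ
(2) as written (SO2 already on the product side): -296.8 kJ
(3) reversed and × 2 (reverse to put H2SO3 on the reactant side; ×2 to match 2 H2SO3 in the target): (-2)·(-608.8) = +1217.6 kJ
Combining the equations, ΔH = (1)·(-814.0) + (1)·(-296.8) + (-2)·(-608.8) = 106.8 kJ

ΔH = 106.8 kJ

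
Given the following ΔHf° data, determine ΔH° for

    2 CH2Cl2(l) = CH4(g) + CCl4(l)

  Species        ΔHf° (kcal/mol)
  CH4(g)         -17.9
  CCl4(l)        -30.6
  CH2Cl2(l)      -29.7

Products: 1·(-17.9) + 1·(-30.6) = -48.5
Reactants: 2·(-29.7) = -59.4
ΔH° = (-48.5) − (-59.4) = 10.9 kcal/mol

ΔH° = 10.9 kcal/mol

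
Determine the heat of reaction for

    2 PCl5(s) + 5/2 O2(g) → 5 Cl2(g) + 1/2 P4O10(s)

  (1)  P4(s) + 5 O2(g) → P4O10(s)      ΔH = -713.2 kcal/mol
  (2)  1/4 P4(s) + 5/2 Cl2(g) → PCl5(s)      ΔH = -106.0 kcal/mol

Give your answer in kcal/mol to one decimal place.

(1) × 1/2 (scale by 1/2 for the 1/2 P4O10(s)): (1/2)·(-713.2) = -356.6 kcal/mol
(2) reversed and × 2 (PCl5(s) must end up as a reactant; ×2 to match 2 PCl5(s) in the target): (-2)·(-106.0) = +212.0 kcal/mol
Since enthalpy is a state function, ΔH = (1/2)·(-713.2) + (-2)·(-106.0) = -144.6 kcal/mol

ΔH = -144.6 kcal/mol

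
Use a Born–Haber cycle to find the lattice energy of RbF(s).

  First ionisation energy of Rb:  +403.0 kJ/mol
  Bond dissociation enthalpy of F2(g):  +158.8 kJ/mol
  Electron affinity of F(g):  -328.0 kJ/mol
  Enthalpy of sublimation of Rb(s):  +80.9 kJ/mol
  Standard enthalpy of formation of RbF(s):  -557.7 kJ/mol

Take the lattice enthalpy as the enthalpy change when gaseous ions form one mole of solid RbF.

ΔHf° = 1·ΔHsub + 1·(ΣIE) + 1/2·D(F2) + 1·EA + U
-557.7 = 1·(+80.9) + 1·(+403.0) + 1/2·(+158.8) + 1·(-328.0) + U
U = -557.7 − (+235.3) = -793.0 kJ/mol

U = -793.0 kJ/mol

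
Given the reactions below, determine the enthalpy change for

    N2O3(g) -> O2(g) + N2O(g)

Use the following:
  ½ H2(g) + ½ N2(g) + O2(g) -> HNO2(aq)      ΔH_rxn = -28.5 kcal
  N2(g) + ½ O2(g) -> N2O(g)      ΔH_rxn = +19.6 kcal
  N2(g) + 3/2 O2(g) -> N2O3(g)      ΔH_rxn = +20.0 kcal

ΔH_rxn = -0.4 kcal

equation 1: not needed (H2(g) appears nowhere else).
equation 2 as written (N2O(g) already on the product side): +19.6 kcal
equation 3 reversed (N2O3(g) must end up as a reactant): -20.0 kcal
Combining the equations, ΔH_rxn = (1)·(+19.6) + (-1)·(+20.0) = -0.4 kcal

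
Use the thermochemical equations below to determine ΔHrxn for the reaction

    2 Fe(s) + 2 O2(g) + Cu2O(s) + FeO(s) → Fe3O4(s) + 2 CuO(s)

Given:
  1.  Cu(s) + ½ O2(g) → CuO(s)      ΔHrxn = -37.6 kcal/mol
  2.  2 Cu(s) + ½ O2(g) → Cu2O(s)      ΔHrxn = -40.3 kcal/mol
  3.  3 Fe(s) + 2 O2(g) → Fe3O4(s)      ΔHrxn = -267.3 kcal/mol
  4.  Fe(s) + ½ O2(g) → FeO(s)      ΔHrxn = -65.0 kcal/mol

ΔHrxn = -237.2 kcal/mol

eq. 1 × 2: (2)·(-37.6) = -75.2 kcal/mol
eq. 2 reversed: +40.3 kcal/mol
eq. 3 as written: -267.3 kcal/mol
eq. 4 reversed: +65.0 kcal/mol
ΔHrxn = (-75.2) + (+40.3) + (-267.3) + (+65.0) = -237.2 kcal/mol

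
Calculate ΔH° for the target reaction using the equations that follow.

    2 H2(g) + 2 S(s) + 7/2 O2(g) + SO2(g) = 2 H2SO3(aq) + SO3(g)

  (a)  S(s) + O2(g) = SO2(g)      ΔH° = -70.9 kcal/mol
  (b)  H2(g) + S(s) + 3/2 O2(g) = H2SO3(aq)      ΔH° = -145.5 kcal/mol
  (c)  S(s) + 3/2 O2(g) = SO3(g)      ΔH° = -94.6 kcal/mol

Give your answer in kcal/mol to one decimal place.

ΔH° = -314.7 kcal/mol

(a) reversed (reverse to put SO2(g) on the reactant side): +70.9 kcal/mol
(b) × 2 (scale by 2 for the 2 H2SO3(aq)): (2)·(-145.5) = -291.0 kcal/mol
(c) as written (SO3(g) already on the product side): -94.6 kcal/mol
Since enthalpy is a state function, ΔH° = (+70.9) + (-291.0) + (-94.6) = -314.7 kcal/mol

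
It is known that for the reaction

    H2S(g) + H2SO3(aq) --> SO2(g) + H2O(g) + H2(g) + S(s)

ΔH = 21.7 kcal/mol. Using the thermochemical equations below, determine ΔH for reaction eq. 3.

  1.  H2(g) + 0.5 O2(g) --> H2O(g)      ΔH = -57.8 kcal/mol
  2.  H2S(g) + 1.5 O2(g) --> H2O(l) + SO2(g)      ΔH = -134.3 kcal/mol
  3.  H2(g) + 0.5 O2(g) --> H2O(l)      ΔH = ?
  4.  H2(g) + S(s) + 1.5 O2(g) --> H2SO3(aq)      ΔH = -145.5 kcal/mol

eq. 1 as written: -57.8 kcal/mol
eq. 2 as written: -134.3 kcal/mol
eq. 3 reversed: contributes −x
eq. 4 reversed: +145.5 kcal/mol
+21.7 = (-57.8) + (-134.3) + (+145.5) − x
x = (+21.7 − (-46.6)) / (-1) = -68.3 kcal/mol

ΔH = -68.3 kcal/mol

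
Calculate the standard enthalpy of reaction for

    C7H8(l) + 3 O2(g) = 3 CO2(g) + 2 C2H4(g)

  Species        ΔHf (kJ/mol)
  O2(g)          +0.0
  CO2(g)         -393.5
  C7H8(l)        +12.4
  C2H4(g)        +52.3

ΔH°rxn = -1088.3 kJ/mol

Products: 3·(-393.5) + 2·(+52.3) = -1075.9
Reactants: 1·(+12.4) + 3·(+0.0) = +12.4
ΔH°rxn = (-1075.9) − (+12.4) = -1088.3 kJ/mol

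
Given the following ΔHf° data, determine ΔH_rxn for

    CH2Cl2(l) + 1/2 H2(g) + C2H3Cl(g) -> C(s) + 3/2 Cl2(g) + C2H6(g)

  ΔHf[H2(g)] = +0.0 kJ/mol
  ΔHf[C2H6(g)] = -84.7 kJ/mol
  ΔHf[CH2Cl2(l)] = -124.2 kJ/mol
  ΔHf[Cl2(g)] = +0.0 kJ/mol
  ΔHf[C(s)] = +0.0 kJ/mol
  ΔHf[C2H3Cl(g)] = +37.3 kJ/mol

ΔH°rxn = Σ nΔHf°(products) − Σ nΔHf°(reactants).
Products: 1·(+0.0) + 3/2·(+0.0) + 1·(-84.7) = -84.7
Reactants: 1·(-124.2) + 1/2·(+0.0) + 1·(+37.3) = -86.9
ΔH_rxn = (-84.7) − (-86.9) = 2.2 kJ/mol

ΔH_rxn = 2.2 kJ/mol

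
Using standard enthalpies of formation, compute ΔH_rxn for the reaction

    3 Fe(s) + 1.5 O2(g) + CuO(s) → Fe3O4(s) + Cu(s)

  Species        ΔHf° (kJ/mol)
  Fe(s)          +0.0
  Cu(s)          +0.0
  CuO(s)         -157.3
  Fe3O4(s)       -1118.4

ΔH°rxn = Σ nΔHf°(products) − Σ nΔHf°(reactants).
Products: 1·(-1118.4) + 1·(+0.0) = -1118.4
Reactants: 3·(+0.0) + 3/2·(+0.0) + 1·(-157.3) = -157.3
ΔH_rxn = (-1118.4) − (-157.3) = -961.1 kJ/mol

ΔH_rxn = -961.1 kJ/mol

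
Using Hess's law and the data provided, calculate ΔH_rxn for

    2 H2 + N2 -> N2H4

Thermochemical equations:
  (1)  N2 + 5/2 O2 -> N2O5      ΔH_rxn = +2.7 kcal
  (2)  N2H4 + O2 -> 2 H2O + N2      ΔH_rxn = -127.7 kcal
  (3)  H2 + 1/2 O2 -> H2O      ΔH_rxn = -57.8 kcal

(1): not needed (N2O5 appears nowhere else).
(2) reversed (reverse to put N2H4 on the product side): +127.7 kcal
(3) × 2 (scale by 2 for the 2 H2): (2)·(-57.8) = -115.6 kcal
Since enthalpy is a state function, ΔH_rxn = (+127.7) + (-115.6) = 12.1 kcal

ΔH_rxn = 12.1 kcal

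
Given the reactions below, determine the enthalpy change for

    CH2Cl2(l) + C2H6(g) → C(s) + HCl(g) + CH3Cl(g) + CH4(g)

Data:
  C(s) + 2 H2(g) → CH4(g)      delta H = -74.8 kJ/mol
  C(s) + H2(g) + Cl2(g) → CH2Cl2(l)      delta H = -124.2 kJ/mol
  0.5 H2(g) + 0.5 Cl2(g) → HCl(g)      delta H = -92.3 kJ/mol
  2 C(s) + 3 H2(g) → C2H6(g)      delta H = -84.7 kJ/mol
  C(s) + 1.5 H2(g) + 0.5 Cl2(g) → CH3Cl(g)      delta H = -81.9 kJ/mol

delta H = -40.1 kJ/mol

equation 1 as written: -74.8 kJ/mol
equation 2 reversed: +124.2 kJ/mol
equation 3 as written: -92.3 kJ/mol
equation 4 reversed: +84.7 kJ/mol
equation 5 as written: -81.9 kJ/mol
Combining the equations, delta H = (-74.8) + (+124.2) + (-92.3) + (+84.7) + (-81.9) = -40.1 kJ/mol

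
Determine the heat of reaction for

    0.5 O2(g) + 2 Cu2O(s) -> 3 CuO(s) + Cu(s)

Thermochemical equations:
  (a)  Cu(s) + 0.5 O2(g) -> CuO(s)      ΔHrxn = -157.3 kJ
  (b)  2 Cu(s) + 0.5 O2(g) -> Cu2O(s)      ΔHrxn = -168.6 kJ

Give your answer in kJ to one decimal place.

ΔHrxn = -134.7 kJ

(a) × 3 (×3 to match 3 CuO(s) in the target): (3)·(-157.3) = -471.9 kJ
(b) reversed and × 2 (Cu2O(s) must end up as a reactant; ×2 to match 2 Cu2O(s) in the target): (-2)·(-168.6) = +337.2 kJ
Summing the manipulated equations, ΔHrxn = (-471.9) + (+337.2) = -134.7 kJ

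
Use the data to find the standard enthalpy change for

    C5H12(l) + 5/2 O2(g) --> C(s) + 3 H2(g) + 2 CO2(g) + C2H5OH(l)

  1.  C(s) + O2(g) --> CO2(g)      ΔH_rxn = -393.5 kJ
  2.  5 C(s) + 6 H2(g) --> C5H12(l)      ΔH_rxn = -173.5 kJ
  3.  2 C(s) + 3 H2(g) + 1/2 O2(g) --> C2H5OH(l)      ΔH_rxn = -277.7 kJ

ΔH_rxn = -891.2 kJ

eq. 1 × 2 (×2 to match 2 CO2(g) in the target): (2)·(-393.5) = -787.0 kJ
eq. 2 reversed (reverse to put C5H12(l) on the reactant side): +173.5 kJ
eq. 3 as written (C2H5OH(l) already on the product side): -277.7 kJ
ΔH_rxn = (-787.0) + (+173.5) + (-277.7) = -891.2 kJ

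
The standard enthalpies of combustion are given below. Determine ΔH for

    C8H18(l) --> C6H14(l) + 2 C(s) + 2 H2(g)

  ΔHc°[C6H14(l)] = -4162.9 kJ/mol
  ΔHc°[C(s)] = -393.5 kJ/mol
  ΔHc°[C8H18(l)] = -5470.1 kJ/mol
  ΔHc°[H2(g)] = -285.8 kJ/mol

With combustion enthalpies, reactants minus products:
= [1·(-5470.1)] − [1·(-4162.9) + 2·(-393.5) + 2·(-285.8)]
= 51.4 kJ/mol

ΔH = 51.4 kJ/mol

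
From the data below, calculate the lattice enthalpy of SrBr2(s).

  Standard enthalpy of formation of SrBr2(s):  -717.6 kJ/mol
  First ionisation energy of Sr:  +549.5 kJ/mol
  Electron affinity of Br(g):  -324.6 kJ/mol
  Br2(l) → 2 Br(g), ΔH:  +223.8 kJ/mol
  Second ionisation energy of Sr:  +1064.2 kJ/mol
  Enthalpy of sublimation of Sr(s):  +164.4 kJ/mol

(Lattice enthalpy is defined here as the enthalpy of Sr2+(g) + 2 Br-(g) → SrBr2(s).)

ΔHf° = 1·ΔHsub + 1·(ΣIE) + 1·D(Br2) + 2·EA + U
-717.6 = 1·(+164.4) + 1·(+1613.7) + 1·(+223.8) + 2·(-324.6) + U
U = -717.6 − (+1352.7) = -2070.3 kJ/mol

U = -2070.3 kJ/mol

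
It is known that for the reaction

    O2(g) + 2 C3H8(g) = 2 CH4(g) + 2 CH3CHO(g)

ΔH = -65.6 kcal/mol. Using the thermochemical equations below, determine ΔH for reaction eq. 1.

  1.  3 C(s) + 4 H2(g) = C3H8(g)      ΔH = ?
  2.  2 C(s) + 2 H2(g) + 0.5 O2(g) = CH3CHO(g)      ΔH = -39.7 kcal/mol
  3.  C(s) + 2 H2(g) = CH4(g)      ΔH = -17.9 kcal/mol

ΔH = -24.8 kcal/mol

eq. 1 reversed and × 2: contributes −2·x
eq. 2 × 2: (2)·(-39.7) = -79.4 kcal/mol
eq. 3 × 2: (2)·(-17.9) = -35.8 kcal/mol
-65.6 = (-79.4) + (-35.8) − 2·x
x = (-65.6 − (-115.2)) / (-2) = -24.8 kcal/mol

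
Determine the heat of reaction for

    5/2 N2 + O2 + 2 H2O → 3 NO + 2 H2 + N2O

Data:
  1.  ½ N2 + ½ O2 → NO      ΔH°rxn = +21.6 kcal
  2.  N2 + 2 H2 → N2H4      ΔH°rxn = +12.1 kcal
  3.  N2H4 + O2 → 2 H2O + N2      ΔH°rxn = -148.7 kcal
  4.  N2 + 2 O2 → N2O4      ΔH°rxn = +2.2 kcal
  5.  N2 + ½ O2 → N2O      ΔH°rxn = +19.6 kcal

eq. 1 × 3: (3)·(+21.6) = +64.8 kcal
eq. 2 reversed: -12.1 kcal
eq. 3 reversed: +148.7 kcal
eq. 4: not needed.
eq. 5 as written: +19.6 kcal
ΔH°rxn = (+64.8) + (-12.1) + (+148.7) + (+19.6) = 221.0 kcal

ΔH°rxn = 221.0 kcal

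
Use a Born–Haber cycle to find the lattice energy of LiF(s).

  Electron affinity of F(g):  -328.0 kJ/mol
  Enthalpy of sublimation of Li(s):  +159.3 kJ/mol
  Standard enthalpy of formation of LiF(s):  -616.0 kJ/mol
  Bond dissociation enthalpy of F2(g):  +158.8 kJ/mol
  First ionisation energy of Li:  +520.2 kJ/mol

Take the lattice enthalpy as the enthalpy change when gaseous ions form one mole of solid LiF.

U = -1046.9 kJ/mol

ΔHf° = 1·ΔHsub + 1·(ΣIE) + 1/2·D(F2) + 1·EA + U
-616.0 = 1·(+159.3) + 1·(+520.2) + 1/2·(+158.8) + 1·(-328.0) + U
U = -616.0 − (+430.9) = -1046.9 kJ/mol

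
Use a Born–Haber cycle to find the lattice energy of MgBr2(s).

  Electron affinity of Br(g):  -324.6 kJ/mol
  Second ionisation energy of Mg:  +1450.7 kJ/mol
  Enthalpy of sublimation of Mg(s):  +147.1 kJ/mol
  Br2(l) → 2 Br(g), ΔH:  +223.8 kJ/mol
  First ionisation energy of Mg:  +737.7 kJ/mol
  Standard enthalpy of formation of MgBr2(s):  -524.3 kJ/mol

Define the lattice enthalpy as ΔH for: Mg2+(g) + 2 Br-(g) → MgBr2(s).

U = -2434.4 kJ/mol

ΔHf° = 1·ΔHsub + 1·(ΣIE) + 1·D(Br2) + 2·EA + U
-524.3 = 1·(+147.1) + 1·(+2188.4) + 1·(+223.8) + 2·(-324.6) + U
U = -524.3 − (+1910.1) = -2434.4 kJ/mol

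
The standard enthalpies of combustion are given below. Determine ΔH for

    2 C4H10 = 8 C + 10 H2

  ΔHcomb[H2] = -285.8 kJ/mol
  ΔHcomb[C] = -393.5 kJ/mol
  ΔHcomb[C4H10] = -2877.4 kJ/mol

ΔH = 251.2 kJ/mol

Using ΔH = Σ nΔHc°(reactants) − Σ nΔHc°(products):
= [2·(-2877.4)] − [8·(-393.5) + 10·(-285.8)]
= 251.2 kJ/mol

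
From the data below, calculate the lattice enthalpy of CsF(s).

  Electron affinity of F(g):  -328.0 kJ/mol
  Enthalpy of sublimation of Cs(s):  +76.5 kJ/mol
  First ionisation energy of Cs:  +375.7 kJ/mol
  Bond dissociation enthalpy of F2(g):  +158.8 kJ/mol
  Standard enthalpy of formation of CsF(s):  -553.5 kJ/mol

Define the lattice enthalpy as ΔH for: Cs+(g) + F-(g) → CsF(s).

ΔHf° = 1·ΔHsub + 1·(ΣIE) + 1/2·D(F2) + 1·EA + U
-553.5 = 1·(+76.5) + 1·(+375.7) + 1/2·(+158.8) + 1·(-328.0) + U
U = -553.5 − (+203.6) = -757.1 kJ/mol

U = -757.1 kJ/mol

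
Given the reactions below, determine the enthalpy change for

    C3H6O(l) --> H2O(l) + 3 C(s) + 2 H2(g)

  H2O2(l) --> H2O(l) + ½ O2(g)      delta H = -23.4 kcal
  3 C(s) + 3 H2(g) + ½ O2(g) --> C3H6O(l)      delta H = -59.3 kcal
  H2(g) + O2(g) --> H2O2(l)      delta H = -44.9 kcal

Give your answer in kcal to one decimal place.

delta H = -9.0 kcal

equation 1 as written (H2O(l) already on the product side): -23.4 kcal
equation 2 reversed (reverse to put C3H6O(l) on the reactant side): +59.3 kcal
equation 3 as written: -44.9 kcal
delta H = (1)·(-23.4) + (-1)·(-59.3) + (1)·(-44.9) = -9.0 kcal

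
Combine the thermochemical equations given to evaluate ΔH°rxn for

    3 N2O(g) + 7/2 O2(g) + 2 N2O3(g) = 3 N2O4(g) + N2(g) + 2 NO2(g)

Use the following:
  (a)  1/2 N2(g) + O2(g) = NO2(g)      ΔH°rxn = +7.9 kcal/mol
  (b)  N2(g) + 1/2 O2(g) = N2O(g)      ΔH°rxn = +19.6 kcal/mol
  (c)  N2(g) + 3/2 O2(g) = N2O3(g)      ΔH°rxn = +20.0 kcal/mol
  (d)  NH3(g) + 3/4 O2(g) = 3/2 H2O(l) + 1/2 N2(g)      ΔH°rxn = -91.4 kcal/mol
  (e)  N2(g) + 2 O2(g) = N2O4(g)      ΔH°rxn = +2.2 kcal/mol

ΔH°rxn = -76.4 kcal/mol

(a) × 2: (2)·(+7.9) = +15.8 kcal/mol
(b) reversed and × 3: (-3)·(+19.6) = -58.8 kcal/mol
(c) reversed and × 2: (-2)·(+20.0) = -40.0 kcal/mol
(d): not needed.
(e) × 3: (3)·(+2.2) = +6.6 kcal/mol
ΔH°rxn = (2)·(+7.9) + (-3)·(+19.6) + (-2)·(+20.0) + (3)·(+2.2) = -76.4 kcal/mol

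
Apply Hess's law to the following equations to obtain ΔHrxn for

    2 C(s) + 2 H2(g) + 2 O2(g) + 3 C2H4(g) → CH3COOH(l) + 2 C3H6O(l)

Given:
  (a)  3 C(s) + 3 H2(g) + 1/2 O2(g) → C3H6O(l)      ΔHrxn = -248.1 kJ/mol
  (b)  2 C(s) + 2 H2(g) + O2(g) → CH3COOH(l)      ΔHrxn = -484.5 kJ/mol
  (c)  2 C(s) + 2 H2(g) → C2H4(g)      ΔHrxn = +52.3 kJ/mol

(a) × 2: (2)·(-248.1) = -496.2 kJ/mol
(b) as written: -484.5 kJ/mol
(c) reversed and × 3: (-3)·(+52.3) = -156.9 kJ/mol
Combining the equations, ΔHrxn = (-496.2) + (-484.5) + (-156.9) = -1137.6 kJ/mol

ΔHrxn = -1137.6 kJ/mol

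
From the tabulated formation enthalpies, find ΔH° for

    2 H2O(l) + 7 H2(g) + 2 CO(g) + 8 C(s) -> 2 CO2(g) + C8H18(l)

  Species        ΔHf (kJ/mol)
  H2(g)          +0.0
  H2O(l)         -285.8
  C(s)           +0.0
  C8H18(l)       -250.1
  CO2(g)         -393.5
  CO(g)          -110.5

Products: 2·(-393.5) + 1·(-250.1) = -1037.1
Reactants: 2·(-285.8) + 7·(+0.0) + 2·(-110.5) + 8·(+0.0) = -792.6
ΔH° = (-1037.1) − (-792.6) = -244.5 kJ/mol

ΔH° = -244.5 kJ/mol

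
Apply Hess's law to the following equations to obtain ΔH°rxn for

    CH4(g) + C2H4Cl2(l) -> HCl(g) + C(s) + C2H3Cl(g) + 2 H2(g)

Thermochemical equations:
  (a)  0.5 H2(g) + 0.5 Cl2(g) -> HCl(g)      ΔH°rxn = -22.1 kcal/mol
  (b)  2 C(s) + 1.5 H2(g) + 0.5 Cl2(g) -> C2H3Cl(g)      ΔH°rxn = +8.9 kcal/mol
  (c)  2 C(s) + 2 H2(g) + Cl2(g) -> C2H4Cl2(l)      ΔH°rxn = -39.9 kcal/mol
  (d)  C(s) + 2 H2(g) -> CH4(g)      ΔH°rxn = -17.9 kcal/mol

ΔH°rxn = 44.6 kcal/mol

(a) as written (HCl(g) already on the product side): -22.1 kcal/mol
(b) as written (C2H3Cl(g) already on the product side): +8.9 kcal/mol
(c) reversed (C2H4Cl2(l) must end up as a reactant): +39.9 kcal/mol
(d) reversed (reverse to put CH4(g) on the reactant side): +17.9 kcal/mol
Summing the manipulated equations, ΔH°rxn = (-22.1) + (+8.9) + (+39.9) + (+17.9) = 44.6 kcal/mol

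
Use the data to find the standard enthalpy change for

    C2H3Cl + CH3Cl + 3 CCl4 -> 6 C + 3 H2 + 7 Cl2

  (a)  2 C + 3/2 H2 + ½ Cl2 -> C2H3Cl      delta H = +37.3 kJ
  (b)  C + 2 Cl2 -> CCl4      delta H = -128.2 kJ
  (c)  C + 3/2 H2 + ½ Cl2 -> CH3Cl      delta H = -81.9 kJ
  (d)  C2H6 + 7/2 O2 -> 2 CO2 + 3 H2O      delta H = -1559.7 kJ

delta H = 429.2 kJ

(a) reversed: -37.3 kJ
(b) reversed and × 3: (-3)·(-128.2) = +384.6 kJ
(c) reversed: +81.9 kJ
(d): not needed.
Summing the manipulated equations, delta H = (-1)·(+37.3) + (-3)·(-128.2) + (-1)·(-81.9) = 429.2 kJ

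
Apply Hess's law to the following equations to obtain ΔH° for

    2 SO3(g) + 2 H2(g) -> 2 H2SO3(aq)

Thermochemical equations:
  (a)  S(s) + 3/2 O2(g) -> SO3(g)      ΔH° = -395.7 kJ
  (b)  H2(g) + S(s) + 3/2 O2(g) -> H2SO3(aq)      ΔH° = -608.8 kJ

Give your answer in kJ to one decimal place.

ΔH° = -426.2 kJ

(a) reversed and × 2 (SO3(g) must end up as a reactant; scale by 2 for the 2 SO3(g)): (-2)·(-395.7) = +791.4 kJ
(b) × 2 (scale by 2 for the 2 H2SO3(aq)): (2)·(-608.8) = -1217.6 kJ
By Hess's law, ΔH° = (-2)·(-395.7) + (2)·(-608.8) = -426.2 kJ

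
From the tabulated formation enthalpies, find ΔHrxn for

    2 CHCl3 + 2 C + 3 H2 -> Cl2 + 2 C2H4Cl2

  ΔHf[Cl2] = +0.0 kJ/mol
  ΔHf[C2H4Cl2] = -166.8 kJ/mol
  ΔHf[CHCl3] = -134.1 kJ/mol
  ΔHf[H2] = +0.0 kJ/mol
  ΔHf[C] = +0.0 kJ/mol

ΔHrxn = -65.4 kJ/mol

Products: 1·(+0.0) + 2·(-166.8) = -333.6
Reactants: 2·(-134.1) + 2·(+0.0) + 3·(+0.0) = -268.2
ΔHrxn = (-333.6) − (-268.2) = -65.4 kJ/mol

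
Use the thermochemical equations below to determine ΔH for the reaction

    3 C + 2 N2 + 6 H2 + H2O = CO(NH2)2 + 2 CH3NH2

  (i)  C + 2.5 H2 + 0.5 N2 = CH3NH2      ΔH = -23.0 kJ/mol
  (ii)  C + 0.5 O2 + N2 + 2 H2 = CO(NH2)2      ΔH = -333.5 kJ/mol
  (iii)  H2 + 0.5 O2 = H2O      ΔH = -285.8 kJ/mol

(i) × 2: (2)·(-23.0) = -46.0 kJ/mol
(ii) as written: -333.5 kJ/mol
(iii) reversed: +285.8 kJ/mol
ΔH = (-46.0) + (-333.5) + (+285.8) = -93.7 kJ/mol

ΔH = -93.7 kJ/mol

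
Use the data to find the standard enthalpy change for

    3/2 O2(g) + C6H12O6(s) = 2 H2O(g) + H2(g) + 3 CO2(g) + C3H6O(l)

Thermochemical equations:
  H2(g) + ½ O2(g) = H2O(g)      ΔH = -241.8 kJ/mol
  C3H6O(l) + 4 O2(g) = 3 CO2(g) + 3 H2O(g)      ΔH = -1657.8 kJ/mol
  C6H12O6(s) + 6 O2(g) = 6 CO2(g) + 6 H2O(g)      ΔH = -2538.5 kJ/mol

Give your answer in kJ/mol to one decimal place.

ΔH = -638.9 kJ/mol

equation 1 reversed: +241.8 kJ/mol
equation 2 reversed: +1657.8 kJ/mol
equation 3 as written: -2538.5 kJ/mol
By Hess's law, ΔH = (-1)·(-241.8) + (-1)·(-1657.8) + (1)·(-2538.5) = -638.9 kJ/mol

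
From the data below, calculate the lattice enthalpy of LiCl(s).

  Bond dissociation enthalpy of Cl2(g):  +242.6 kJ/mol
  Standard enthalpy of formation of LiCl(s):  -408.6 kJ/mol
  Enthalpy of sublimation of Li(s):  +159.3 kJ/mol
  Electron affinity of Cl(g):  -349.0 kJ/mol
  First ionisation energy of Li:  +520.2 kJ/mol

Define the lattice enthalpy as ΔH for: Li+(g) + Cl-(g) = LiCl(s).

ΔHf° = 1·ΔHsub + 1·(ΣIE) + 1/2·D(Cl2) + 1·EA + U
-408.6 = 1·(+159.3) + 1·(+520.2) + 1/2·(+242.6) + 1·(-349.0) + U
U = -408.6 − (+451.8) = -860.4 kJ/mol

U = -860.4 kJ/mol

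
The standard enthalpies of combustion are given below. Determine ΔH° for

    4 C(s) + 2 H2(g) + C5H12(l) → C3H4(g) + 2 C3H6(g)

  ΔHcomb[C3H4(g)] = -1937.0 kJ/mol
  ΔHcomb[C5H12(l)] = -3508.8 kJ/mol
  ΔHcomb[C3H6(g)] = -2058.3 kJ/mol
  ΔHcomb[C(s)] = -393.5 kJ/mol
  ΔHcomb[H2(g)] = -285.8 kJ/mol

ΔH° = 399.2 kJ/mol

Using ΔH = Σ nΔHc°(reactants) − Σ nΔHc°(products):
= [4·(-393.5) + 2·(-285.8) + 1·(-3508.8)] − [1·(-1937.0) + 2·(-2058.3)]
= 399.2 kJ/mol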